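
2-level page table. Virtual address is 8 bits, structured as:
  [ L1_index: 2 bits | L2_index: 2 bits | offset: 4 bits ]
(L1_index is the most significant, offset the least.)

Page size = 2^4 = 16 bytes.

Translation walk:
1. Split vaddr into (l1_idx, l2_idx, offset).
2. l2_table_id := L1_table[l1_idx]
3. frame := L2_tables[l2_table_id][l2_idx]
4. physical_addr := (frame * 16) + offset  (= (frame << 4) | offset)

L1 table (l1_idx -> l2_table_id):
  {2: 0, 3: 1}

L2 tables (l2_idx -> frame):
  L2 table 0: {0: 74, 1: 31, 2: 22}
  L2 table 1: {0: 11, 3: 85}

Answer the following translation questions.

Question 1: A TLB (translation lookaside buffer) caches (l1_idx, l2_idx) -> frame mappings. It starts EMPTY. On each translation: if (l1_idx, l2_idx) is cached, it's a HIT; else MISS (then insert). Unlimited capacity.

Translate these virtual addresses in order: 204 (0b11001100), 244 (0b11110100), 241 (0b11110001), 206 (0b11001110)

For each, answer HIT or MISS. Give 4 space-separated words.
Answer: MISS MISS HIT HIT

Derivation:
vaddr=204: (3,0) not in TLB -> MISS, insert
vaddr=244: (3,3) not in TLB -> MISS, insert
vaddr=241: (3,3) in TLB -> HIT
vaddr=206: (3,0) in TLB -> HIT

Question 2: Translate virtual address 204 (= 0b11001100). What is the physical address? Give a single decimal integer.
vaddr = 204 = 0b11001100
Split: l1_idx=3, l2_idx=0, offset=12
L1[3] = 1
L2[1][0] = 11
paddr = 11 * 16 + 12 = 188

Answer: 188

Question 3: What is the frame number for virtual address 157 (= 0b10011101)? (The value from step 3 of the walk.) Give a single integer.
Answer: 31

Derivation:
vaddr = 157: l1_idx=2, l2_idx=1
L1[2] = 0; L2[0][1] = 31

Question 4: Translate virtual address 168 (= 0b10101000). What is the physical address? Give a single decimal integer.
Answer: 360

Derivation:
vaddr = 168 = 0b10101000
Split: l1_idx=2, l2_idx=2, offset=8
L1[2] = 0
L2[0][2] = 22
paddr = 22 * 16 + 8 = 360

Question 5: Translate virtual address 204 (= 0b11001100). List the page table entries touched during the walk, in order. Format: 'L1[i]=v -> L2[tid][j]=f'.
Answer: L1[3]=1 -> L2[1][0]=11

Derivation:
vaddr = 204 = 0b11001100
Split: l1_idx=3, l2_idx=0, offset=12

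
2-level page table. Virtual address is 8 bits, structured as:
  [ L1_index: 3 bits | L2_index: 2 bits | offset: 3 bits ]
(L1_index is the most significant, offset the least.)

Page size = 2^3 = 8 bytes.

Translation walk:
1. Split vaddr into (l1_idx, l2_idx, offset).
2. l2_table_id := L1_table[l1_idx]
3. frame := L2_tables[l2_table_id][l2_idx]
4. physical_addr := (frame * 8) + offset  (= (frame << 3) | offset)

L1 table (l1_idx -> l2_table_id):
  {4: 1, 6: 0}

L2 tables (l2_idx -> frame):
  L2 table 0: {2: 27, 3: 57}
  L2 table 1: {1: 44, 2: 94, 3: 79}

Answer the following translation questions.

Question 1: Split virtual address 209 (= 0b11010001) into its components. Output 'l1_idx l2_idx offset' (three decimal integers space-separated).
Answer: 6 2 1

Derivation:
vaddr = 209 = 0b11010001
  top 3 bits -> l1_idx = 6
  next 2 bits -> l2_idx = 2
  bottom 3 bits -> offset = 1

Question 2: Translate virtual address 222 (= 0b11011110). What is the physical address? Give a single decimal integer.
Answer: 462

Derivation:
vaddr = 222 = 0b11011110
Split: l1_idx=6, l2_idx=3, offset=6
L1[6] = 0
L2[0][3] = 57
paddr = 57 * 8 + 6 = 462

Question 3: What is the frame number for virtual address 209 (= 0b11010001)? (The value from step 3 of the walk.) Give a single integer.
vaddr = 209: l1_idx=6, l2_idx=2
L1[6] = 0; L2[0][2] = 27

Answer: 27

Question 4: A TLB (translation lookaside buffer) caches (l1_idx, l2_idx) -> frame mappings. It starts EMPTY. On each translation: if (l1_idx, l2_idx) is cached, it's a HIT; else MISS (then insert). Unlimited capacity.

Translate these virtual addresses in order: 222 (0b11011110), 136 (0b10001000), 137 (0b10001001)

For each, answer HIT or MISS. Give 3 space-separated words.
vaddr=222: (6,3) not in TLB -> MISS, insert
vaddr=136: (4,1) not in TLB -> MISS, insert
vaddr=137: (4,1) in TLB -> HIT

Answer: MISS MISS HIT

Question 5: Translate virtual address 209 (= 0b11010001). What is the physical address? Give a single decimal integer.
Answer: 217

Derivation:
vaddr = 209 = 0b11010001
Split: l1_idx=6, l2_idx=2, offset=1
L1[6] = 0
L2[0][2] = 27
paddr = 27 * 8 + 1 = 217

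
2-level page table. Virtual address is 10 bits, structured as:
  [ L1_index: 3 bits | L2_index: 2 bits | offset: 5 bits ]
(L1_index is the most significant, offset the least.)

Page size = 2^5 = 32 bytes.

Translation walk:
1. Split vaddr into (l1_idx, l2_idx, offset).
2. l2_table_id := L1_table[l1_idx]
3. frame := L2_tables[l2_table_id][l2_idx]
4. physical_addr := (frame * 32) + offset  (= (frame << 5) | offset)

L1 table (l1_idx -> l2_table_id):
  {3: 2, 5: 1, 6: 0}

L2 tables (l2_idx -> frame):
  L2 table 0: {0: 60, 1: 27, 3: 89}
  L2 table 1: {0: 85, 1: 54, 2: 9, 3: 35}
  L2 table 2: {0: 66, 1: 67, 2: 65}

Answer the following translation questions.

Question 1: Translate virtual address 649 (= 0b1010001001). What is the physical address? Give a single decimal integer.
vaddr = 649 = 0b1010001001
Split: l1_idx=5, l2_idx=0, offset=9
L1[5] = 1
L2[1][0] = 85
paddr = 85 * 32 + 9 = 2729

Answer: 2729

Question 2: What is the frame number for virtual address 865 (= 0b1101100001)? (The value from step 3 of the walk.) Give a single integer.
vaddr = 865: l1_idx=6, l2_idx=3
L1[6] = 0; L2[0][3] = 89

Answer: 89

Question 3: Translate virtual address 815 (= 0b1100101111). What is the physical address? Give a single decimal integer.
vaddr = 815 = 0b1100101111
Split: l1_idx=6, l2_idx=1, offset=15
L1[6] = 0
L2[0][1] = 27
paddr = 27 * 32 + 15 = 879

Answer: 879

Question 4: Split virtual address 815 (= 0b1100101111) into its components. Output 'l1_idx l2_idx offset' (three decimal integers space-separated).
Answer: 6 1 15

Derivation:
vaddr = 815 = 0b1100101111
  top 3 bits -> l1_idx = 6
  next 2 bits -> l2_idx = 1
  bottom 5 bits -> offset = 15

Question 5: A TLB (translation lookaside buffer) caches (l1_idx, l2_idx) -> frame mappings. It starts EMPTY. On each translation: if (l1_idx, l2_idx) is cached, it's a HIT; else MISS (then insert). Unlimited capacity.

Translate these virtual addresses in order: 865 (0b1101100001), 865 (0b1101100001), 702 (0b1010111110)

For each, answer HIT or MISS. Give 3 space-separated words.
Answer: MISS HIT MISS

Derivation:
vaddr=865: (6,3) not in TLB -> MISS, insert
vaddr=865: (6,3) in TLB -> HIT
vaddr=702: (5,1) not in TLB -> MISS, insert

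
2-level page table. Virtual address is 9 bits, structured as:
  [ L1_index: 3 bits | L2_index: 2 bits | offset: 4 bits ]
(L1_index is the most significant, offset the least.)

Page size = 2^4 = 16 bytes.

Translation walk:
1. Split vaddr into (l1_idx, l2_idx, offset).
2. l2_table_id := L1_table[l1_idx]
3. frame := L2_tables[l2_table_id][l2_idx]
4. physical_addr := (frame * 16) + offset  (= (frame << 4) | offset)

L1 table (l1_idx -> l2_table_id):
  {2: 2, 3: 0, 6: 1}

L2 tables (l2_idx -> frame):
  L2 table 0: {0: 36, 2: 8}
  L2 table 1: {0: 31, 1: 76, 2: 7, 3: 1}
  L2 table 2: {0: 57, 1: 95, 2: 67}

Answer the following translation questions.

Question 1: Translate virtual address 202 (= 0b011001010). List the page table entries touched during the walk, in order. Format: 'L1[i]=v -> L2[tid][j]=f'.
vaddr = 202 = 0b011001010
Split: l1_idx=3, l2_idx=0, offset=10

Answer: L1[3]=0 -> L2[0][0]=36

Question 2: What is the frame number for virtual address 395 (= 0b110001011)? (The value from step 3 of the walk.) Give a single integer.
Answer: 31

Derivation:
vaddr = 395: l1_idx=6, l2_idx=0
L1[6] = 1; L2[1][0] = 31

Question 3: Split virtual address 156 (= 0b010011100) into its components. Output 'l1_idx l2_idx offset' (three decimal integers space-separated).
vaddr = 156 = 0b010011100
  top 3 bits -> l1_idx = 2
  next 2 bits -> l2_idx = 1
  bottom 4 bits -> offset = 12

Answer: 2 1 12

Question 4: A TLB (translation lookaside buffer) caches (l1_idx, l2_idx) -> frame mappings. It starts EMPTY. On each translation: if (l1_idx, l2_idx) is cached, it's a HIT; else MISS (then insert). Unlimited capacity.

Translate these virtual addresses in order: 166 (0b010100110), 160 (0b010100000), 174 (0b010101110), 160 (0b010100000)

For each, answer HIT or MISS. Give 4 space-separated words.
Answer: MISS HIT HIT HIT

Derivation:
vaddr=166: (2,2) not in TLB -> MISS, insert
vaddr=160: (2,2) in TLB -> HIT
vaddr=174: (2,2) in TLB -> HIT
vaddr=160: (2,2) in TLB -> HIT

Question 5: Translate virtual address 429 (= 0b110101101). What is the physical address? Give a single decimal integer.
vaddr = 429 = 0b110101101
Split: l1_idx=6, l2_idx=2, offset=13
L1[6] = 1
L2[1][2] = 7
paddr = 7 * 16 + 13 = 125

Answer: 125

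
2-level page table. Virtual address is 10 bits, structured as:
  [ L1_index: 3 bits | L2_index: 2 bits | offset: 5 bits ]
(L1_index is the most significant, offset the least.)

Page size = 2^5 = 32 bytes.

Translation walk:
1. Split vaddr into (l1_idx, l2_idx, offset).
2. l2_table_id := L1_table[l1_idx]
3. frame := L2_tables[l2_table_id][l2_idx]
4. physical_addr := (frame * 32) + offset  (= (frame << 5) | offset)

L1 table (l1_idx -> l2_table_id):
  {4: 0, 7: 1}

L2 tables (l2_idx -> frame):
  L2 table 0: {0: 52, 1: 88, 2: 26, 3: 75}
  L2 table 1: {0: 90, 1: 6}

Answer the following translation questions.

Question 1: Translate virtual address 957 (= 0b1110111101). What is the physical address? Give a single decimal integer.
vaddr = 957 = 0b1110111101
Split: l1_idx=7, l2_idx=1, offset=29
L1[7] = 1
L2[1][1] = 6
paddr = 6 * 32 + 29 = 221

Answer: 221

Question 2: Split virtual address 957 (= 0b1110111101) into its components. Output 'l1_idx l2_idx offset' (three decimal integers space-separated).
vaddr = 957 = 0b1110111101
  top 3 bits -> l1_idx = 7
  next 2 bits -> l2_idx = 1
  bottom 5 bits -> offset = 29

Answer: 7 1 29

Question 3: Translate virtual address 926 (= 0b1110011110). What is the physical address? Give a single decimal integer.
vaddr = 926 = 0b1110011110
Split: l1_idx=7, l2_idx=0, offset=30
L1[7] = 1
L2[1][0] = 90
paddr = 90 * 32 + 30 = 2910

Answer: 2910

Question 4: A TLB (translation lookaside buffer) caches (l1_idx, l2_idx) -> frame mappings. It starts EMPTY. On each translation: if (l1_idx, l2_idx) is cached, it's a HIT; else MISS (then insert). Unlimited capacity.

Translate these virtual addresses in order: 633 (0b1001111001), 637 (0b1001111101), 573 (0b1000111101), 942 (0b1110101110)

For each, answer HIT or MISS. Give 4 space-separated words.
Answer: MISS HIT MISS MISS

Derivation:
vaddr=633: (4,3) not in TLB -> MISS, insert
vaddr=637: (4,3) in TLB -> HIT
vaddr=573: (4,1) not in TLB -> MISS, insert
vaddr=942: (7,1) not in TLB -> MISS, insert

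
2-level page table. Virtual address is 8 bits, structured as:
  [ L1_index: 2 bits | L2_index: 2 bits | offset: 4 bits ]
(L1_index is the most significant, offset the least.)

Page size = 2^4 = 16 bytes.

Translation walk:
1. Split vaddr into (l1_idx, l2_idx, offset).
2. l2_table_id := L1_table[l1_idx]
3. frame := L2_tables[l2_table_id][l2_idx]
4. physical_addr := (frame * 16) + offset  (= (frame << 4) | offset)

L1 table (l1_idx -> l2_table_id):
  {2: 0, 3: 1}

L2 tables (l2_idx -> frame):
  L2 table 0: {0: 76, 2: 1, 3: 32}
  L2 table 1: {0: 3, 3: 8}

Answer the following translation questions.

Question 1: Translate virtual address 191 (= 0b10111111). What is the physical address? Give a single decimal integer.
Answer: 527

Derivation:
vaddr = 191 = 0b10111111
Split: l1_idx=2, l2_idx=3, offset=15
L1[2] = 0
L2[0][3] = 32
paddr = 32 * 16 + 15 = 527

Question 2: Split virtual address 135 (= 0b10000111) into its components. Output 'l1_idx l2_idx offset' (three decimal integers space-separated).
vaddr = 135 = 0b10000111
  top 2 bits -> l1_idx = 2
  next 2 bits -> l2_idx = 0
  bottom 4 bits -> offset = 7

Answer: 2 0 7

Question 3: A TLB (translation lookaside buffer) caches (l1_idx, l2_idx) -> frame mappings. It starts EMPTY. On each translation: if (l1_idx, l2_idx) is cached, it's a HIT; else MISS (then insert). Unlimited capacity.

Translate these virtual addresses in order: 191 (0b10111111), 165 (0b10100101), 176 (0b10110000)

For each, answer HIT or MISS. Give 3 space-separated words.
vaddr=191: (2,3) not in TLB -> MISS, insert
vaddr=165: (2,2) not in TLB -> MISS, insert
vaddr=176: (2,3) in TLB -> HIT

Answer: MISS MISS HIT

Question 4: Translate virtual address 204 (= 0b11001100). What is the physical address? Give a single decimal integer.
Answer: 60

Derivation:
vaddr = 204 = 0b11001100
Split: l1_idx=3, l2_idx=0, offset=12
L1[3] = 1
L2[1][0] = 3
paddr = 3 * 16 + 12 = 60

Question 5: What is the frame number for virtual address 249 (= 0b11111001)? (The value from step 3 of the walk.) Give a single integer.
vaddr = 249: l1_idx=3, l2_idx=3
L1[3] = 1; L2[1][3] = 8

Answer: 8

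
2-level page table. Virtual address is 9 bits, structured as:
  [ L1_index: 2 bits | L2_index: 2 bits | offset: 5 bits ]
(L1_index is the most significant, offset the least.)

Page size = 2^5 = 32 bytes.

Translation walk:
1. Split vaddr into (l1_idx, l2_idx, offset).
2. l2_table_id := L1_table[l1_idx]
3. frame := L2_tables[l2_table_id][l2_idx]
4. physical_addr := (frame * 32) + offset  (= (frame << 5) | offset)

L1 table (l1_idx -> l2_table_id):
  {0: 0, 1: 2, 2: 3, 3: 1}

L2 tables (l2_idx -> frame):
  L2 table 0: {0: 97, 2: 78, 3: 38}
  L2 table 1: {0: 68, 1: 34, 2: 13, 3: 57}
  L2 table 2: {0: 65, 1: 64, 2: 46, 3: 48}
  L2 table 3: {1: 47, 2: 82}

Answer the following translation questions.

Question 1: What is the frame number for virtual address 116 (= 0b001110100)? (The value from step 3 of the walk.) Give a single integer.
vaddr = 116: l1_idx=0, l2_idx=3
L1[0] = 0; L2[0][3] = 38

Answer: 38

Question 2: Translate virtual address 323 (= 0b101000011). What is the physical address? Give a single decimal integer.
vaddr = 323 = 0b101000011
Split: l1_idx=2, l2_idx=2, offset=3
L1[2] = 3
L2[3][2] = 82
paddr = 82 * 32 + 3 = 2627

Answer: 2627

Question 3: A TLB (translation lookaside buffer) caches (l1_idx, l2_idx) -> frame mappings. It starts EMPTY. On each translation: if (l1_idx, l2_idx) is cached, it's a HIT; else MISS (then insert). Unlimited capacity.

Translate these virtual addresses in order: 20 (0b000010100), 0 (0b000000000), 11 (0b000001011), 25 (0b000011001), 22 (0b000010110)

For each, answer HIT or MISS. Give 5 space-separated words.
Answer: MISS HIT HIT HIT HIT

Derivation:
vaddr=20: (0,0) not in TLB -> MISS, insert
vaddr=0: (0,0) in TLB -> HIT
vaddr=11: (0,0) in TLB -> HIT
vaddr=25: (0,0) in TLB -> HIT
vaddr=22: (0,0) in TLB -> HIT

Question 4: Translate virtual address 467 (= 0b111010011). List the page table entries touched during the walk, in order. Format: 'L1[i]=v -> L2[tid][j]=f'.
vaddr = 467 = 0b111010011
Split: l1_idx=3, l2_idx=2, offset=19

Answer: L1[3]=1 -> L2[1][2]=13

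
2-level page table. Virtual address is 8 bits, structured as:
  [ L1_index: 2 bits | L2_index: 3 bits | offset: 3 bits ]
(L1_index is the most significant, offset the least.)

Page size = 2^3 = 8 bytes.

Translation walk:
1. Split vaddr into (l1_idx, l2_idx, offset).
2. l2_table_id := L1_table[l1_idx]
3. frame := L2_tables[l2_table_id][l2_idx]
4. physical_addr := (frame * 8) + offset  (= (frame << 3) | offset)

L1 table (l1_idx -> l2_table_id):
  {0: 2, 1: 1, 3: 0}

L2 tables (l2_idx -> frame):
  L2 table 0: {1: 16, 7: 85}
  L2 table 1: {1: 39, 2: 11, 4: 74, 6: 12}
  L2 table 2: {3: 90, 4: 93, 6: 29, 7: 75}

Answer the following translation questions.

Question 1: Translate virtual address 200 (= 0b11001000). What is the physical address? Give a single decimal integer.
vaddr = 200 = 0b11001000
Split: l1_idx=3, l2_idx=1, offset=0
L1[3] = 0
L2[0][1] = 16
paddr = 16 * 8 + 0 = 128

Answer: 128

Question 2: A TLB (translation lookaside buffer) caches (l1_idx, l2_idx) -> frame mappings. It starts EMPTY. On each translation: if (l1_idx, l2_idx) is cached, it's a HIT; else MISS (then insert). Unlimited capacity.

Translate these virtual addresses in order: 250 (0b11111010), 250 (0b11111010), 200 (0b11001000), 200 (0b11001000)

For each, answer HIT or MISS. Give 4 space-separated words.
vaddr=250: (3,7) not in TLB -> MISS, insert
vaddr=250: (3,7) in TLB -> HIT
vaddr=200: (3,1) not in TLB -> MISS, insert
vaddr=200: (3,1) in TLB -> HIT

Answer: MISS HIT MISS HIT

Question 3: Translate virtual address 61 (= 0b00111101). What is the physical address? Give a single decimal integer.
Answer: 605

Derivation:
vaddr = 61 = 0b00111101
Split: l1_idx=0, l2_idx=7, offset=5
L1[0] = 2
L2[2][7] = 75
paddr = 75 * 8 + 5 = 605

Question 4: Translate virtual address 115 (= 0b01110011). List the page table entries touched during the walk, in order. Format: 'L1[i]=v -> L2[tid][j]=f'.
Answer: L1[1]=1 -> L2[1][6]=12

Derivation:
vaddr = 115 = 0b01110011
Split: l1_idx=1, l2_idx=6, offset=3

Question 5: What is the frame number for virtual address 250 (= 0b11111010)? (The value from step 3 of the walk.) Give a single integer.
Answer: 85

Derivation:
vaddr = 250: l1_idx=3, l2_idx=7
L1[3] = 0; L2[0][7] = 85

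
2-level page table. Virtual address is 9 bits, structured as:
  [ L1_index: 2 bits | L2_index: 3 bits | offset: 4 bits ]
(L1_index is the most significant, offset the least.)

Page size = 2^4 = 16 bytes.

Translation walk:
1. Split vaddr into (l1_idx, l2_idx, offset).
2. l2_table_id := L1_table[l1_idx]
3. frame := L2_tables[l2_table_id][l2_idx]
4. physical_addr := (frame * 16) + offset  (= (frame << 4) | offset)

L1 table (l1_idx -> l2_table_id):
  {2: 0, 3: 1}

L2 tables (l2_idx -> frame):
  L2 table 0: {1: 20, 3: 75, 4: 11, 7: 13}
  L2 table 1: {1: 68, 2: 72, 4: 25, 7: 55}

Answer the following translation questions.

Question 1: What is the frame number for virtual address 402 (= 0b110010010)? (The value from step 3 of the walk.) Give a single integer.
vaddr = 402: l1_idx=3, l2_idx=1
L1[3] = 1; L2[1][1] = 68

Answer: 68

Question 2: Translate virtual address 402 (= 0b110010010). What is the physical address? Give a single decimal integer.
Answer: 1090

Derivation:
vaddr = 402 = 0b110010010
Split: l1_idx=3, l2_idx=1, offset=2
L1[3] = 1
L2[1][1] = 68
paddr = 68 * 16 + 2 = 1090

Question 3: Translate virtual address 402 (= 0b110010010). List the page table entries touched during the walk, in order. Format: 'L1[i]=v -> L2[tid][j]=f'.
vaddr = 402 = 0b110010010
Split: l1_idx=3, l2_idx=1, offset=2

Answer: L1[3]=1 -> L2[1][1]=68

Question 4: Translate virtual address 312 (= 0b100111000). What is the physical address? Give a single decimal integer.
vaddr = 312 = 0b100111000
Split: l1_idx=2, l2_idx=3, offset=8
L1[2] = 0
L2[0][3] = 75
paddr = 75 * 16 + 8 = 1208

Answer: 1208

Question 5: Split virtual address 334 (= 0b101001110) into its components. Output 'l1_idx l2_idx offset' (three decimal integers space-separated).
vaddr = 334 = 0b101001110
  top 2 bits -> l1_idx = 2
  next 3 bits -> l2_idx = 4
  bottom 4 bits -> offset = 14

Answer: 2 4 14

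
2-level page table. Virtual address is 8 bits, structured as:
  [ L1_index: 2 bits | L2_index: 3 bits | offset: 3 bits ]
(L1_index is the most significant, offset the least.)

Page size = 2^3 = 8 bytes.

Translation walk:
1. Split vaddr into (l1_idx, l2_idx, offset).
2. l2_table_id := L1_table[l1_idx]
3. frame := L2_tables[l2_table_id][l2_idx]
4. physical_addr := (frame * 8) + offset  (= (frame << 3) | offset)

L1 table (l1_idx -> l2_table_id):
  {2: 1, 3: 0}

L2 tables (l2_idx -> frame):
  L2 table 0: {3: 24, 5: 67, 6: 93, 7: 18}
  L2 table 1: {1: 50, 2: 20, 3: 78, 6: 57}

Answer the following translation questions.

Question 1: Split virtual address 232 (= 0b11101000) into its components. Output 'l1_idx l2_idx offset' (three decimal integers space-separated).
Answer: 3 5 0

Derivation:
vaddr = 232 = 0b11101000
  top 2 bits -> l1_idx = 3
  next 3 bits -> l2_idx = 5
  bottom 3 bits -> offset = 0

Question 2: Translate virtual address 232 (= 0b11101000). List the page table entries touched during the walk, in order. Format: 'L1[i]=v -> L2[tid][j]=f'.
Answer: L1[3]=0 -> L2[0][5]=67

Derivation:
vaddr = 232 = 0b11101000
Split: l1_idx=3, l2_idx=5, offset=0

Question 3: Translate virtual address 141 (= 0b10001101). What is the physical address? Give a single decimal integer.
Answer: 405

Derivation:
vaddr = 141 = 0b10001101
Split: l1_idx=2, l2_idx=1, offset=5
L1[2] = 1
L2[1][1] = 50
paddr = 50 * 8 + 5 = 405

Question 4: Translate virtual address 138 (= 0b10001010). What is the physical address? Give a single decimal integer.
Answer: 402

Derivation:
vaddr = 138 = 0b10001010
Split: l1_idx=2, l2_idx=1, offset=2
L1[2] = 1
L2[1][1] = 50
paddr = 50 * 8 + 2 = 402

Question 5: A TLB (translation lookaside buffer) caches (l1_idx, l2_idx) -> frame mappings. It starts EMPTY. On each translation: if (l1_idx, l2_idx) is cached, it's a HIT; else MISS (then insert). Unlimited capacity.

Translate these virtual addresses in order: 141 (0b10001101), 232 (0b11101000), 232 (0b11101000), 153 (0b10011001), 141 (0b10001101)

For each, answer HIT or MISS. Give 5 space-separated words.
Answer: MISS MISS HIT MISS HIT

Derivation:
vaddr=141: (2,1) not in TLB -> MISS, insert
vaddr=232: (3,5) not in TLB -> MISS, insert
vaddr=232: (3,5) in TLB -> HIT
vaddr=153: (2,3) not in TLB -> MISS, insert
vaddr=141: (2,1) in TLB -> HIT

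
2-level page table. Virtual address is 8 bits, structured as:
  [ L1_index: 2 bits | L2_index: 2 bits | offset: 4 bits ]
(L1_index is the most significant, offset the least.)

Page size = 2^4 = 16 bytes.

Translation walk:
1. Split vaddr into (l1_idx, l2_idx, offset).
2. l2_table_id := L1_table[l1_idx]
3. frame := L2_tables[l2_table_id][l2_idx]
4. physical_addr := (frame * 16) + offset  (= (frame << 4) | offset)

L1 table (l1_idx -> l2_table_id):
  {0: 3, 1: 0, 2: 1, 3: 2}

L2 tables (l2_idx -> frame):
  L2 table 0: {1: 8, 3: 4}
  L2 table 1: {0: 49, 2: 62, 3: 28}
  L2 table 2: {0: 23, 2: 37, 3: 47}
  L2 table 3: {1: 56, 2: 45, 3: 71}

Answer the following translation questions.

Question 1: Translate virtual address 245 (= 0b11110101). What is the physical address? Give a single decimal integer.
Answer: 757

Derivation:
vaddr = 245 = 0b11110101
Split: l1_idx=3, l2_idx=3, offset=5
L1[3] = 2
L2[2][3] = 47
paddr = 47 * 16 + 5 = 757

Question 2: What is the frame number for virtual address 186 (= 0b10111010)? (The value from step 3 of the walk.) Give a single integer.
Answer: 28

Derivation:
vaddr = 186: l1_idx=2, l2_idx=3
L1[2] = 1; L2[1][3] = 28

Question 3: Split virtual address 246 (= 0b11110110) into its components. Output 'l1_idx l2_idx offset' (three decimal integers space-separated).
vaddr = 246 = 0b11110110
  top 2 bits -> l1_idx = 3
  next 2 bits -> l2_idx = 3
  bottom 4 bits -> offset = 6

Answer: 3 3 6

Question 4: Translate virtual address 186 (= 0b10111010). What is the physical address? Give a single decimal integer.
vaddr = 186 = 0b10111010
Split: l1_idx=2, l2_idx=3, offset=10
L1[2] = 1
L2[1][3] = 28
paddr = 28 * 16 + 10 = 458

Answer: 458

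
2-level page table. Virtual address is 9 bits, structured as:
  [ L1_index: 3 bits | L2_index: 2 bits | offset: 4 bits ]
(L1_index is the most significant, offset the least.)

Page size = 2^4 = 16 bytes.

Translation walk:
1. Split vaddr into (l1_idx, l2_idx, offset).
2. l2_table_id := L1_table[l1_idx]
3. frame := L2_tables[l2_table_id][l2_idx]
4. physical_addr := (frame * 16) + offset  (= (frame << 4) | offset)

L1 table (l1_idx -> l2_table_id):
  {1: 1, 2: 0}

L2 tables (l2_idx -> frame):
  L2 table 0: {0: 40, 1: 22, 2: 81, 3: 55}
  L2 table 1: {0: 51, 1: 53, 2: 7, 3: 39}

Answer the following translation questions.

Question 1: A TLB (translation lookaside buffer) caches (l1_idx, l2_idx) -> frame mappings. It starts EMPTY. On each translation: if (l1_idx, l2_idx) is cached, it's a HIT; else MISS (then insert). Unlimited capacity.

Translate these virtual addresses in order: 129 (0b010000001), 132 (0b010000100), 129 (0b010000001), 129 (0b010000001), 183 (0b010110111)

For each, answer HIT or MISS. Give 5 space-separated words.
Answer: MISS HIT HIT HIT MISS

Derivation:
vaddr=129: (2,0) not in TLB -> MISS, insert
vaddr=132: (2,0) in TLB -> HIT
vaddr=129: (2,0) in TLB -> HIT
vaddr=129: (2,0) in TLB -> HIT
vaddr=183: (2,3) not in TLB -> MISS, insert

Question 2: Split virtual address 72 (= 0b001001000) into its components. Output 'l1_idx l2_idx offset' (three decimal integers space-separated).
Answer: 1 0 8

Derivation:
vaddr = 72 = 0b001001000
  top 3 bits -> l1_idx = 1
  next 2 bits -> l2_idx = 0
  bottom 4 bits -> offset = 8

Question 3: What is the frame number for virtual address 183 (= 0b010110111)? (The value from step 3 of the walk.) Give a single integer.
vaddr = 183: l1_idx=2, l2_idx=3
L1[2] = 0; L2[0][3] = 55

Answer: 55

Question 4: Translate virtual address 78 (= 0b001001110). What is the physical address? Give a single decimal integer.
Answer: 830

Derivation:
vaddr = 78 = 0b001001110
Split: l1_idx=1, l2_idx=0, offset=14
L1[1] = 1
L2[1][0] = 51
paddr = 51 * 16 + 14 = 830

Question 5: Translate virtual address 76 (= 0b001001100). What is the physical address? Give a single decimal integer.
vaddr = 76 = 0b001001100
Split: l1_idx=1, l2_idx=0, offset=12
L1[1] = 1
L2[1][0] = 51
paddr = 51 * 16 + 12 = 828

Answer: 828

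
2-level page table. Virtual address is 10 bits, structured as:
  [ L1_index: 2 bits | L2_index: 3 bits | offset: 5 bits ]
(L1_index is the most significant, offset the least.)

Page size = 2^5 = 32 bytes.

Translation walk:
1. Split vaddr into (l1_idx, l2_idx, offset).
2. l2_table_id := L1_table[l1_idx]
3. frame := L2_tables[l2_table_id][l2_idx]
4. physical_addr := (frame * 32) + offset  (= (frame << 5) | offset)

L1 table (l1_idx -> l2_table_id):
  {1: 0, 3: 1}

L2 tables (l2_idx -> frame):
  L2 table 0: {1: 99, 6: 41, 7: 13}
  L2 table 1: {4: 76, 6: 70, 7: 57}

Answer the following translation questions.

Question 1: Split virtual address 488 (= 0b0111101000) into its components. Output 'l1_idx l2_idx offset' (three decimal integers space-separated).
vaddr = 488 = 0b0111101000
  top 2 bits -> l1_idx = 1
  next 3 bits -> l2_idx = 7
  bottom 5 bits -> offset = 8

Answer: 1 7 8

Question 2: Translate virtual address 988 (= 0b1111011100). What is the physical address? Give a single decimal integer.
Answer: 2268

Derivation:
vaddr = 988 = 0b1111011100
Split: l1_idx=3, l2_idx=6, offset=28
L1[3] = 1
L2[1][6] = 70
paddr = 70 * 32 + 28 = 2268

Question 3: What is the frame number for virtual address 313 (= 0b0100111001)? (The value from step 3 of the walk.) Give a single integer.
vaddr = 313: l1_idx=1, l2_idx=1
L1[1] = 0; L2[0][1] = 99

Answer: 99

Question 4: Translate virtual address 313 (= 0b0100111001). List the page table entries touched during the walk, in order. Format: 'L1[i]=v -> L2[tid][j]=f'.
vaddr = 313 = 0b0100111001
Split: l1_idx=1, l2_idx=1, offset=25

Answer: L1[1]=0 -> L2[0][1]=99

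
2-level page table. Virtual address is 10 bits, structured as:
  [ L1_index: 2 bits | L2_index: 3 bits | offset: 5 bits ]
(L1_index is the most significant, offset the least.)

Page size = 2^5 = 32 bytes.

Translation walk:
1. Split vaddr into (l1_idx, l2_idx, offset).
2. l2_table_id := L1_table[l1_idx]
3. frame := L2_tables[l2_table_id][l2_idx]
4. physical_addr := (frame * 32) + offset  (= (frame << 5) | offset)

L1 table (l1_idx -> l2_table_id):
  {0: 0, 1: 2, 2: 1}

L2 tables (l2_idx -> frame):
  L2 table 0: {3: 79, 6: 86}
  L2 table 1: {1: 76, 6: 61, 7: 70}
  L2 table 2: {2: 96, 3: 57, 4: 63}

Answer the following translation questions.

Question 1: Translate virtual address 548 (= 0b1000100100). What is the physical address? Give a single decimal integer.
Answer: 2436

Derivation:
vaddr = 548 = 0b1000100100
Split: l1_idx=2, l2_idx=1, offset=4
L1[2] = 1
L2[1][1] = 76
paddr = 76 * 32 + 4 = 2436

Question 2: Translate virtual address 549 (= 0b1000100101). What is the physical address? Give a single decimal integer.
Answer: 2437

Derivation:
vaddr = 549 = 0b1000100101
Split: l1_idx=2, l2_idx=1, offset=5
L1[2] = 1
L2[1][1] = 76
paddr = 76 * 32 + 5 = 2437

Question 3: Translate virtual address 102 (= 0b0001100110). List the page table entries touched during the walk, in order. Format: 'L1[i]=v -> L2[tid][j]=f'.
Answer: L1[0]=0 -> L2[0][3]=79

Derivation:
vaddr = 102 = 0b0001100110
Split: l1_idx=0, l2_idx=3, offset=6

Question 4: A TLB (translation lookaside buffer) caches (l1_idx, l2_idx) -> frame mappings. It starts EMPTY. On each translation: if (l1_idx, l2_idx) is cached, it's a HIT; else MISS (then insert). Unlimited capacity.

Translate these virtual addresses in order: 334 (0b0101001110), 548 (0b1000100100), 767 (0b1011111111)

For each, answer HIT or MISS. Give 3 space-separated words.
vaddr=334: (1,2) not in TLB -> MISS, insert
vaddr=548: (2,1) not in TLB -> MISS, insert
vaddr=767: (2,7) not in TLB -> MISS, insert

Answer: MISS MISS MISS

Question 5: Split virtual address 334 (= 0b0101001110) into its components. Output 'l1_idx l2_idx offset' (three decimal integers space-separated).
vaddr = 334 = 0b0101001110
  top 2 bits -> l1_idx = 1
  next 3 bits -> l2_idx = 2
  bottom 5 bits -> offset = 14

Answer: 1 2 14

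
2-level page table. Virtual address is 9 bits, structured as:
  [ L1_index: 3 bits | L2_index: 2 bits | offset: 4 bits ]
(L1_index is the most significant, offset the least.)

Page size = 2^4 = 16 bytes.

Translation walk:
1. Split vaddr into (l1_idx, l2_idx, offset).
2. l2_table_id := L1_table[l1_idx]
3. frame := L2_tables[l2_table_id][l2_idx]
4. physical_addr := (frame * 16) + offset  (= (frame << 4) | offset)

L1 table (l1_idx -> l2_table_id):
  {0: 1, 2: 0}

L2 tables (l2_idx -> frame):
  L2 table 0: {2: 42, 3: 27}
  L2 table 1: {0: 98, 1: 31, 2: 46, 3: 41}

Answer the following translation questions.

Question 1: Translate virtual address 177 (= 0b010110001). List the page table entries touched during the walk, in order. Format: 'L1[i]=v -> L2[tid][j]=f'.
vaddr = 177 = 0b010110001
Split: l1_idx=2, l2_idx=3, offset=1

Answer: L1[2]=0 -> L2[0][3]=27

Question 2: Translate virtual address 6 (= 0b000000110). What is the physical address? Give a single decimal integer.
vaddr = 6 = 0b000000110
Split: l1_idx=0, l2_idx=0, offset=6
L1[0] = 1
L2[1][0] = 98
paddr = 98 * 16 + 6 = 1574

Answer: 1574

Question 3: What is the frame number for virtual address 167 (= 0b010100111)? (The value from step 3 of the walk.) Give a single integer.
Answer: 42

Derivation:
vaddr = 167: l1_idx=2, l2_idx=2
L1[2] = 0; L2[0][2] = 42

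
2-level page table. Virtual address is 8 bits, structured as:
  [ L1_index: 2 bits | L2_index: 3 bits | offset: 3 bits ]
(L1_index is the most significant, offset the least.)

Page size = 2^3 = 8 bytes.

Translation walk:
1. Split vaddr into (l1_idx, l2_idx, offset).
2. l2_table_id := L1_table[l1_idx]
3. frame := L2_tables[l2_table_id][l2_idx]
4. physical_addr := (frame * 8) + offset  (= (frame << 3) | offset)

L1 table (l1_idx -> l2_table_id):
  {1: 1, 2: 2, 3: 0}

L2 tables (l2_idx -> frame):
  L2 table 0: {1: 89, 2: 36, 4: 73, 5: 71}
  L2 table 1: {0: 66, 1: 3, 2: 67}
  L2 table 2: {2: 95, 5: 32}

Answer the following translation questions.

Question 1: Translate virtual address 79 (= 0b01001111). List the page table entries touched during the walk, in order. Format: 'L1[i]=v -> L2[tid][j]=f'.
Answer: L1[1]=1 -> L2[1][1]=3

Derivation:
vaddr = 79 = 0b01001111
Split: l1_idx=1, l2_idx=1, offset=7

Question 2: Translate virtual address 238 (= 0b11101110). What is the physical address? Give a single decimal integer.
Answer: 574

Derivation:
vaddr = 238 = 0b11101110
Split: l1_idx=3, l2_idx=5, offset=6
L1[3] = 0
L2[0][5] = 71
paddr = 71 * 8 + 6 = 574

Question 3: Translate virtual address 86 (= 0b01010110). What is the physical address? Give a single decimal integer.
vaddr = 86 = 0b01010110
Split: l1_idx=1, l2_idx=2, offset=6
L1[1] = 1
L2[1][2] = 67
paddr = 67 * 8 + 6 = 542

Answer: 542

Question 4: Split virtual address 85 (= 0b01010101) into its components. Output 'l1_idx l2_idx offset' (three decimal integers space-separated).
vaddr = 85 = 0b01010101
  top 2 bits -> l1_idx = 1
  next 3 bits -> l2_idx = 2
  bottom 3 bits -> offset = 5

Answer: 1 2 5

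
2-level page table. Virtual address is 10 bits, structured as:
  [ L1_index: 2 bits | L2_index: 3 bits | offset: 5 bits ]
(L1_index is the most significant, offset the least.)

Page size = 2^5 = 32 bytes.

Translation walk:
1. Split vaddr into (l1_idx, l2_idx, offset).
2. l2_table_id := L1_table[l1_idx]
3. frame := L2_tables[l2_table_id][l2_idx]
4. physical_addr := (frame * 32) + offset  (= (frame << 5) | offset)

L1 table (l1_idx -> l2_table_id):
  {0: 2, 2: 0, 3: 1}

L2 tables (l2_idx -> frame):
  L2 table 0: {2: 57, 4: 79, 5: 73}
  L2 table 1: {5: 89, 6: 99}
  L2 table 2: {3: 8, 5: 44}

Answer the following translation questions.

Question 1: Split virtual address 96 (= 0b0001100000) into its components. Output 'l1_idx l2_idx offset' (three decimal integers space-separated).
vaddr = 96 = 0b0001100000
  top 2 bits -> l1_idx = 0
  next 3 bits -> l2_idx = 3
  bottom 5 bits -> offset = 0

Answer: 0 3 0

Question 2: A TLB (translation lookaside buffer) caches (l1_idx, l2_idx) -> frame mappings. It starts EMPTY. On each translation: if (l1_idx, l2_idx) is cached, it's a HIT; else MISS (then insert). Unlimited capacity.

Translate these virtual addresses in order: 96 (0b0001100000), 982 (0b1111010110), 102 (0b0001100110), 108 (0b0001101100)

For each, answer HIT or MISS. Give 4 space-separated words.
vaddr=96: (0,3) not in TLB -> MISS, insert
vaddr=982: (3,6) not in TLB -> MISS, insert
vaddr=102: (0,3) in TLB -> HIT
vaddr=108: (0,3) in TLB -> HIT

Answer: MISS MISS HIT HIT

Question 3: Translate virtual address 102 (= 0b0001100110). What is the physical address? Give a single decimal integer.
vaddr = 102 = 0b0001100110
Split: l1_idx=0, l2_idx=3, offset=6
L1[0] = 2
L2[2][3] = 8
paddr = 8 * 32 + 6 = 262

Answer: 262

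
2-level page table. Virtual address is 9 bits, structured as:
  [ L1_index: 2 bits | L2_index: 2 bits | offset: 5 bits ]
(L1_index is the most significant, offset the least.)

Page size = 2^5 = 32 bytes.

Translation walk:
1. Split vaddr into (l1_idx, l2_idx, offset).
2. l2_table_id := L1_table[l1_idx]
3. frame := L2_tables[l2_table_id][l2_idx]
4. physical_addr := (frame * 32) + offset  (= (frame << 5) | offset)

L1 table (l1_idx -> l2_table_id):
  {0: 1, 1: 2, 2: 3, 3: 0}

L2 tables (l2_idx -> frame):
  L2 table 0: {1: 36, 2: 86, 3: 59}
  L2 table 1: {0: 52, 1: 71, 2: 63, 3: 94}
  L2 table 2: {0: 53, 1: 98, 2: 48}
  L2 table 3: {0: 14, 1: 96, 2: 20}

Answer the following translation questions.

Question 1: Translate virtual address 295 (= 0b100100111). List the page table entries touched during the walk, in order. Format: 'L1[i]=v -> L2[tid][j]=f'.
vaddr = 295 = 0b100100111
Split: l1_idx=2, l2_idx=1, offset=7

Answer: L1[2]=3 -> L2[3][1]=96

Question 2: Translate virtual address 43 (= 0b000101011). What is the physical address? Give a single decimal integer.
vaddr = 43 = 0b000101011
Split: l1_idx=0, l2_idx=1, offset=11
L1[0] = 1
L2[1][1] = 71
paddr = 71 * 32 + 11 = 2283

Answer: 2283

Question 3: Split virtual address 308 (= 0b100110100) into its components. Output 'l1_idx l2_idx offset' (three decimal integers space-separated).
Answer: 2 1 20

Derivation:
vaddr = 308 = 0b100110100
  top 2 bits -> l1_idx = 2
  next 2 bits -> l2_idx = 1
  bottom 5 bits -> offset = 20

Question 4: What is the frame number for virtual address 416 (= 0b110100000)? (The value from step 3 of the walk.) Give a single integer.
Answer: 36

Derivation:
vaddr = 416: l1_idx=3, l2_idx=1
L1[3] = 0; L2[0][1] = 36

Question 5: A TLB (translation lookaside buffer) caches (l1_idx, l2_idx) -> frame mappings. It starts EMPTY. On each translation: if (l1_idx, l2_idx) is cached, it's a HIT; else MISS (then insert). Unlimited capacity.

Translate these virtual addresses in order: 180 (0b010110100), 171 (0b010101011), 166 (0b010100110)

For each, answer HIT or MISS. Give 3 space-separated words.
vaddr=180: (1,1) not in TLB -> MISS, insert
vaddr=171: (1,1) in TLB -> HIT
vaddr=166: (1,1) in TLB -> HIT

Answer: MISS HIT HIT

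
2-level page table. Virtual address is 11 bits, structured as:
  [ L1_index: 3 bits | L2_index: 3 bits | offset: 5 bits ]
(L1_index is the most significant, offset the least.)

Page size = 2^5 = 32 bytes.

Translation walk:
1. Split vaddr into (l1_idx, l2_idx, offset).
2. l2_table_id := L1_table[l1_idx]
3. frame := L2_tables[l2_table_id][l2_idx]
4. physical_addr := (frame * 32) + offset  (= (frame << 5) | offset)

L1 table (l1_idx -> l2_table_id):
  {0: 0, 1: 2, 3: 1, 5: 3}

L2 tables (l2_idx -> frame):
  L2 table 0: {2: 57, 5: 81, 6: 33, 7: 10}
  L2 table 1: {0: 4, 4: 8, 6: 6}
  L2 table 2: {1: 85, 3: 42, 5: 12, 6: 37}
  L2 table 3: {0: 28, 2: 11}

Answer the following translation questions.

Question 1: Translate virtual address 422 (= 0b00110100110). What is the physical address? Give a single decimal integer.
Answer: 390

Derivation:
vaddr = 422 = 0b00110100110
Split: l1_idx=1, l2_idx=5, offset=6
L1[1] = 2
L2[2][5] = 12
paddr = 12 * 32 + 6 = 390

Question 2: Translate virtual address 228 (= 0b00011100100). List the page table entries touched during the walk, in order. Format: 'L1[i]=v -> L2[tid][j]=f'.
vaddr = 228 = 0b00011100100
Split: l1_idx=0, l2_idx=7, offset=4

Answer: L1[0]=0 -> L2[0][7]=10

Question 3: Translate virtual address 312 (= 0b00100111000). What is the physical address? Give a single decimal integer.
vaddr = 312 = 0b00100111000
Split: l1_idx=1, l2_idx=1, offset=24
L1[1] = 2
L2[2][1] = 85
paddr = 85 * 32 + 24 = 2744

Answer: 2744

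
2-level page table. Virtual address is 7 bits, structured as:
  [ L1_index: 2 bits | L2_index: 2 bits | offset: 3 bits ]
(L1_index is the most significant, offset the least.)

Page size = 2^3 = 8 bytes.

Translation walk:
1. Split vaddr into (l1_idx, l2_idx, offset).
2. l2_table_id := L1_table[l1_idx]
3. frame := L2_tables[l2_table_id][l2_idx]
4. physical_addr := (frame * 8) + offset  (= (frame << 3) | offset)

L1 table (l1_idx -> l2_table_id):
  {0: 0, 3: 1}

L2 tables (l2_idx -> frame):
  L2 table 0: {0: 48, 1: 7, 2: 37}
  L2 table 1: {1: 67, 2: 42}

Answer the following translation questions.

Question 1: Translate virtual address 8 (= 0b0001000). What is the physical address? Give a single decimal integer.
Answer: 56

Derivation:
vaddr = 8 = 0b0001000
Split: l1_idx=0, l2_idx=1, offset=0
L1[0] = 0
L2[0][1] = 7
paddr = 7 * 8 + 0 = 56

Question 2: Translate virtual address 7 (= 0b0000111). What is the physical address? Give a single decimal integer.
Answer: 391

Derivation:
vaddr = 7 = 0b0000111
Split: l1_idx=0, l2_idx=0, offset=7
L1[0] = 0
L2[0][0] = 48
paddr = 48 * 8 + 7 = 391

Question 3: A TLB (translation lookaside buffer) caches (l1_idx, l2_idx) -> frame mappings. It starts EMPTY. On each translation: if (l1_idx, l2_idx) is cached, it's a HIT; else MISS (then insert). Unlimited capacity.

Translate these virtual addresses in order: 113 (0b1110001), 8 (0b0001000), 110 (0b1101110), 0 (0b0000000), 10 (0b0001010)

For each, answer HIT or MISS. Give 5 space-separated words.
vaddr=113: (3,2) not in TLB -> MISS, insert
vaddr=8: (0,1) not in TLB -> MISS, insert
vaddr=110: (3,1) not in TLB -> MISS, insert
vaddr=0: (0,0) not in TLB -> MISS, insert
vaddr=10: (0,1) in TLB -> HIT

Answer: MISS MISS MISS MISS HIT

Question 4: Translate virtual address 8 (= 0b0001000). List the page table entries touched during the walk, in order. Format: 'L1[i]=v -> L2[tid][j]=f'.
vaddr = 8 = 0b0001000
Split: l1_idx=0, l2_idx=1, offset=0

Answer: L1[0]=0 -> L2[0][1]=7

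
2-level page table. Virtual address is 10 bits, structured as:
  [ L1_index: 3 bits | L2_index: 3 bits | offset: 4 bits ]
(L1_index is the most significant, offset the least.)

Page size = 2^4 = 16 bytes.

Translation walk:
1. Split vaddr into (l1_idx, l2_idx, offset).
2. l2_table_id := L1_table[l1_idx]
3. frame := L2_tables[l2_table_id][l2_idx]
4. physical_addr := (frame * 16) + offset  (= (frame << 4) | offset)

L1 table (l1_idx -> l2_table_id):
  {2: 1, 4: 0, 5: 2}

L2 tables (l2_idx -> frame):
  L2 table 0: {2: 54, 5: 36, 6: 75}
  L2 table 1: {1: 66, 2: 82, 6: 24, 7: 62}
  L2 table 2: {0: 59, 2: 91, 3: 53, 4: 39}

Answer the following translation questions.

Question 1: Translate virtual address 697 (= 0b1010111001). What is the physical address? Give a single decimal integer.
Answer: 857

Derivation:
vaddr = 697 = 0b1010111001
Split: l1_idx=5, l2_idx=3, offset=9
L1[5] = 2
L2[2][3] = 53
paddr = 53 * 16 + 9 = 857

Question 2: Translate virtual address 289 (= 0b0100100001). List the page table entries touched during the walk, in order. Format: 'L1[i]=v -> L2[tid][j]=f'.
vaddr = 289 = 0b0100100001
Split: l1_idx=2, l2_idx=2, offset=1

Answer: L1[2]=1 -> L2[1][2]=82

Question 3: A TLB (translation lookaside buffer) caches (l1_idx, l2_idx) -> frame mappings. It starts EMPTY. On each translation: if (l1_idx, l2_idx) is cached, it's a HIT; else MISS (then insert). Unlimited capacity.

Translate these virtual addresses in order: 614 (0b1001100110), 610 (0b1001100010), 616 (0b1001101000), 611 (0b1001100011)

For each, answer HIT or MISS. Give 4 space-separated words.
Answer: MISS HIT HIT HIT

Derivation:
vaddr=614: (4,6) not in TLB -> MISS, insert
vaddr=610: (4,6) in TLB -> HIT
vaddr=616: (4,6) in TLB -> HIT
vaddr=611: (4,6) in TLB -> HIT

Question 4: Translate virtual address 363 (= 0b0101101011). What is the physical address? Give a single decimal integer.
Answer: 395

Derivation:
vaddr = 363 = 0b0101101011
Split: l1_idx=2, l2_idx=6, offset=11
L1[2] = 1
L2[1][6] = 24
paddr = 24 * 16 + 11 = 395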